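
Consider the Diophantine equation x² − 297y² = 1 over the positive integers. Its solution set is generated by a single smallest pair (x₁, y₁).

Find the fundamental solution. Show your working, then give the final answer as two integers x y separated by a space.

48599 2820

√297 → a₀=17, period (4,3,1,1,2,1,1,3,4,34); ℓ=10 even so k=9
k=0  a_k=17  p_k/q_k = 17/1
…
k=2  a_k=3  p_k/q_k = 224/13
k=3  a_k=1  p_k/q_k = 293/17
…
k=7  a_k=1  p_k/q_k = 3171/184
k=8  a_k=3  p_k/q_k = 11357/659
k=9  a_k=4  p_k/q_k = 48599/2820
→ (48599, 2820).  Check: 48599²=2361862801, 297·2820²=2361862800, difference 1.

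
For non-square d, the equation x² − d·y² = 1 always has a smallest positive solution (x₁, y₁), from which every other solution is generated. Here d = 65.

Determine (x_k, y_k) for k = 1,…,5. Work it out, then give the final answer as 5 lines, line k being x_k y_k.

√65 = [8; 16, …], period ℓ=1 (odd) → k=1
k=0  a_k=8  p_k/q_k = 8/1
k=1  a_k=16  p_k/q_k = 129/16
fundamental: x₁=129, y₁=16  (since 16641 − 65·256 = 1)
n=2: (129,16)∘(129,16) = (129·129+65·16·16, 129·16+16·129) = (33281,4128)
n=3: (33281,4128)∘(129,16) = (129·33281+65·16·4128, 129·4128+16·33281) = (8586369,1065008)
n=4: (8586369,1065008)∘(129,16) = (129·8586369+65·16·1065008, 129·1065008+16·8586369) = (2215249921,274767936)
n=5: (2215249921,274767936)∘(129,16) = (129·2215249921+65·16·274767936, 129·274767936+16·2215249921) = (571525893249,70889062480)

129 16
33281 4128
8586369 1065008
2215249921 274767936
571525893249 70889062480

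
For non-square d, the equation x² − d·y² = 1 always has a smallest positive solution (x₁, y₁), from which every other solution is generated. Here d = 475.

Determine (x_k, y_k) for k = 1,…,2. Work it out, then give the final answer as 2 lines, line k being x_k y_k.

[21; 1,3,1,6,2,6,1,3,1,42] for √475; ℓ=10 ⇒ convergent index 9
a_0=21:  p_0=21·1+0=21,  q_0=21·0+1=1
a_1=1:  p_1=1·21+1=22,  q_1=1·1+0=1
a_2=3:  p_2=3·22+21=87,  q_2=3·1+1=4
a_3=1:  p_3=1·87+22=109,  q_3=1·4+1=5
a_4=6:  p_4=6·109+87=741,  q_4=6·5+4=34
…
a_7=1:  p_7=1·10287+1591=11878,  q_7=1·472+73=545
a_8=3:  p_8=3·11878+10287=45921,  q_8=3·545+472=2107
a_9=1:  p_9=1·45921+11878=57799,  q_9=1·2107+545=2652
(x₁, y₁) = (57799, 2652);  57799² − 475·2652² = 1 ✓
(x_2, y_2) = (57799·57799 + 475·2652·2652, 57799·2652 + 2652·57799) = (6681448801, 306565896)

57799 2652
6681448801 306565896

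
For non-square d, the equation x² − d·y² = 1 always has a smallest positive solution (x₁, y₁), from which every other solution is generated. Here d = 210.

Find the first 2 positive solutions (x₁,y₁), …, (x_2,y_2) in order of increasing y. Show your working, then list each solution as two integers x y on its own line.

29 2
1681 116

√210 → a₀=14, period (2,28); ℓ=2 even so k=1
k=0  a_k=14  p_k/q_k = 14/1
k=1  a_k=2  p_k/q_k = 29/2
→ (29, 2).  Check: 29²=841, 210·2²=840, difference 1.
n=2: (29,2)∘(29,2) = (29·29+210·2·2, 29·2+2·29) = (1681,116)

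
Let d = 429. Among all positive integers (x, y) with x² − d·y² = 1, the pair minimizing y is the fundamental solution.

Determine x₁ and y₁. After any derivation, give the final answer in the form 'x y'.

d=429: √d = [20; 1,2,2,9,1,12,1,9,2,2,1,40] (ℓ=12, even), read p_11/q_11
a_0=20:  p_0=20·1+0=20,  q_0=20·0+1=1
a_1=1:  p_1=1·20+1=21,  q_1=1·1+0=1
…
a_8=9:  p_8=9·21023+19511=208718,  q_8=9·1015+942=10077
a_9=2:  p_9=2·208718+21023=438459,  q_9=2·10077+1015=21169
a_10=2:  p_10=2·438459+208718=1085636,  q_10=2·21169+10077=52415
a_11=1:  p_11=1·1085636+438459=1524095,  q_11=1·52415+21169=73584
fundamental: x₁=1524095, y₁=73584  (since 2322865569025 − 429·5414605056 = 1)

1524095 73584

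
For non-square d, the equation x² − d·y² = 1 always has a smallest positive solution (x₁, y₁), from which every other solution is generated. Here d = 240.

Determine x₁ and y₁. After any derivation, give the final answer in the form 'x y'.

31 2

√240 → a₀=15, period (2,30); ℓ=2 even so k=1
a_0=15:  p_0=15·1+0=15,  q_0=15·0+1=1
a_1=2:  p_1=2·15+1=31,  q_1=2·1+0=2
(x₁, y₁) = (31, 2);  31² − 240·2² = 1 ✓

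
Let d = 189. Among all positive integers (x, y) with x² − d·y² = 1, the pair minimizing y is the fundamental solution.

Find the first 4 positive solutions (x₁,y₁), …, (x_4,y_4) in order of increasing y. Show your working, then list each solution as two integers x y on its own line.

√189 → a₀=13, period (1,2,1,26); ℓ=4 even so k=3
k=0  a_k=13  p_k/q_k = 13/1
…
k=2  a_k=2  p_k/q_k = 41/3
k=3  a_k=1  p_k/q_k = 55/4
fundamental: x₁=55, y₁=4  (since 3025 − 189·16 = 1)
n=2: (55,4)∘(55,4) = (55·55+189·4·4, 55·4+4·55) = (6049,440)
n=3: (6049,440)∘(55,4) = (55·6049+189·4·440, 55·440+4·6049) = (665335,48396)
n=4: (665335,48396)∘(55,4) = (55·665335+189·4·48396, 55·48396+4·665335) = (73180801,5323120)

55 4
6049 440
665335 48396
73180801 5323120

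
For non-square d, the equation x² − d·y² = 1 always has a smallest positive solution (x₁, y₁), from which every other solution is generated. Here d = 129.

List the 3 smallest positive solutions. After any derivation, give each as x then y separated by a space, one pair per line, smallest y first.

16855 1484
568182049 50025640
19153416854935 1686364322916

[11; 2,1,3,1,6,1,3,1,2,22] for √129; ℓ=10 ⇒ convergent index 9
i=0: a=11 ⇒ p=11, q=1
i=1: a=2 ⇒ p=23, q=2
…
i=4: a=1 ⇒ p=159, q=14
i=5: a=6 ⇒ p=1079, q=95
…
i=8: a=1 ⇒ p=6031, q=531
i=9: a=2 ⇒ p=16855, q=1484
fundamental: x₁=16855, y₁=1484  (since 284091025 − 129·2202256 = 1)
(16855+1484√129)^2 = 568182049 + 50025640√129
(16855+1484√129)^3 = 19153416854935 + 1686364322916√129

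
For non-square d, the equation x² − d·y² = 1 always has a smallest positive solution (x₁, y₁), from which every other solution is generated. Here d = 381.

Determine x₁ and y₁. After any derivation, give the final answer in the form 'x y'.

d=381: √d = [19; 1,1,12,1,1,38] (ℓ=6, even), read p_5/q_5
i=0: a=19 ⇒ p=19, q=1
i=1: a=1 ⇒ p=20, q=1
…
i=4: a=1 ⇒ p=527, q=27
i=5: a=1 ⇒ p=1015, q=52
(x₁, y₁) = (1015, 52);  1015² − 381·52² = 1 ✓

1015 52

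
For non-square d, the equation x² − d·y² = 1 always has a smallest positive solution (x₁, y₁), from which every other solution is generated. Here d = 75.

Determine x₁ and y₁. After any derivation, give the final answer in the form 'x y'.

26 3

d=75: √d = [8; 1,1,1,16] (ℓ=4, even), read p_3/q_3
step 0: (8, 1)  from 8·(1,0) + (0,1)
…
step 2: (17, 2)  from 1·(9,1) + (8,1)
step 3: (26, 3)  from 1·(17,2) + (9,1)
fundamental: x₁=26, y₁=3  (since 676 − 75·9 = 1)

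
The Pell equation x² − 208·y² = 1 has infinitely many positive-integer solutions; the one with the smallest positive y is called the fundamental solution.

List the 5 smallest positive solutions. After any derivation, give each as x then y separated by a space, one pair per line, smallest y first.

d=208: √d = [14; 2,2,1,2,2,28] (ℓ=6, even), read p_5/q_5
k=0  a_k=14  p_k/q_k = 14/1
k=1  a_k=2  p_k/q_k = 29/2
k=2  a_k=2  p_k/q_k = 72/5
k=3  a_k=1  p_k/q_k = 101/7
k=4  a_k=2  p_k/q_k = 274/19
k=5  a_k=2  p_k/q_k = 649/45
fundamental: x₁=649, y₁=45  (since 421201 − 208·2025 = 1)
k=2:  x_2 = 649·649+208·45·45 = 842401,  y_2 = 649·45+45·649 = 58410
k=3:  x_3 = 649·842401+208·45·58410 = 1093435849,  y_3 = 649·58410+45·842401 = 75816135
k=4:  x_4 = 649·1093435849+208·45·75816135 = 1419278889601,  y_4 = 649·75816135+45·1093435849 = 98409284820
k=5:  x_5 = 649·1419278889601+208·45·98409284820 = 1842222905266249,  y_5 = 649·98409284820+45·1419278889601 = 127735175880225

649 45
842401 58410
1093435849 75816135
1419278889601 98409284820
1842222905266249 127735175880225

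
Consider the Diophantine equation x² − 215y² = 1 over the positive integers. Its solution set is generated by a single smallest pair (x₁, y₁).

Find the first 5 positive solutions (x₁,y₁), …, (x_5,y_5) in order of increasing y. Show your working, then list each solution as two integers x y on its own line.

[14; 1,1,1,28] for √215; ℓ=4 ⇒ convergent index 3
a_0=14:  p_0=14·1+0=14,  q_0=14·0+1=1
a_1=1:  p_1=1·14+1=15,  q_1=1·1+0=1
a_2=1:  p_2=1·15+14=29,  q_2=1·1+1=2
a_3=1:  p_3=1·29+15=44,  q_3=1·2+1=3
→ (44, 3).  Check: 44²=1936, 215·3²=1935, difference 1.
(44+3√215)^2 = 3871 + 264√215
(44+3√215)^3 = 340604 + 23229√215
(44+3√215)^4 = 29969281 + 2043888√215
(44+3√215)^5 = 2636956124 + 179838915√215

44 3
3871 264
340604 23229
29969281 2043888
2636956124 179838915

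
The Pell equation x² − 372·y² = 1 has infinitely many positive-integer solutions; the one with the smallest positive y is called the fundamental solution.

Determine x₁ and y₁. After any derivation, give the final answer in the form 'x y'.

√372 → a₀=19, period (3,2,12,2,3,38); ℓ=6 even so k=5
k=0  a_k=19  p_k/q_k = 19/1
k=1  a_k=3  p_k/q_k = 58/3
…
k=4  a_k=2  p_k/q_k = 3491/181
k=5  a_k=3  p_k/q_k = 12151/630
fundamental: x₁=12151, y₁=630  (since 147646801 − 372·396900 = 1)

12151 630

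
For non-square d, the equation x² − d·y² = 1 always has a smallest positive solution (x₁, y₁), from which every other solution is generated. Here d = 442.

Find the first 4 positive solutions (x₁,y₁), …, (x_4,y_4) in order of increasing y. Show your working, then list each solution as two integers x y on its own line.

[21; 42] for √442; ℓ=1 ⇒ convergent index 1
a_0=21:  p_0=21·1+0=21,  q_0=21·0+1=1
a_1=42:  p_1=42·21+1=883,  q_1=42·1+0=42
fundamental: x₁=883, y₁=42  (since 779689 − 442·1764 = 1)
(883+42√442)^2 = 1559377 + 74172√442
(883+42√442)^3 = 2753858899 + 130987710√442
(883+42√442)^4 = 4863313256257 + 231324221688√442

883 42
1559377 74172
2753858899 130987710
4863313256257 231324221688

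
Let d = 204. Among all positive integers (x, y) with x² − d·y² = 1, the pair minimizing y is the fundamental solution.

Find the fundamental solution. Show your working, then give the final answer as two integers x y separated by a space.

√204 → a₀=14, period (3,1,1,6,1,1,3,28); ℓ=8 even so k=7
i=0: a=14 ⇒ p=14, q=1
i=1: a=3 ⇒ p=43, q=3
…
i=3: a=1 ⇒ p=100, q=7
…
i=6: a=1 ⇒ p=1414, q=99
i=7: a=3 ⇒ p=4999, q=350
fundamental: x₁=4999, y₁=350  (since 24990001 − 204·122500 = 1)

4999 350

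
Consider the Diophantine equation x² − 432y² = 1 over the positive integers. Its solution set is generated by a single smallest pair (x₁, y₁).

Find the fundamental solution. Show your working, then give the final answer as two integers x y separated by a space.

1351 65

[20; 1,3,1,1,1,3,1,40] for √432; ℓ=8 ⇒ convergent index 7
step 0: (20, 1)  from 20·(1,0) + (0,1)
step 1: (21, 1)  from 1·(20,1) + (1,0)
step 2: (83, 4)  from 3·(21,1) + (20,1)
…
step 5: (291, 14)  from 1·(187,9) + (104,5)
step 6: (1060, 51)  from 3·(291,14) + (187,9)
step 7: (1351, 65)  from 1·(1060,51) + (291,14)
(x₁, y₁) = (1351, 65);  1351² − 432·65² = 1 ✓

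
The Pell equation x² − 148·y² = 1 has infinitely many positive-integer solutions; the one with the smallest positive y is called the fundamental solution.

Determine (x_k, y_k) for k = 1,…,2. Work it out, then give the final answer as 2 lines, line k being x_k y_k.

73 6
10657 876

√148 → a₀=12, period (6,24); ℓ=2 even so k=1
i=0: a=12 ⇒ p=12, q=1
i=1: a=6 ⇒ p=73, q=6
→ (73, 6).  Check: 73²=5329, 148·6²=5328, difference 1.
k=2:  x_2 = 73·73+148·6·6 = 10657,  y_2 = 73·6+6·73 = 876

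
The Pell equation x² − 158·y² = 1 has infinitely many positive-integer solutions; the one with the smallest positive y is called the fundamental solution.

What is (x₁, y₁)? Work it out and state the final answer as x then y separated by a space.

7743 616

√158 → a₀=12, period (1,1,3,12,3,1,1,24); ℓ=8 even so k=7
step 0: (12, 1)  from 12·(1,0) + (0,1)
step 1: (13, 1)  from 1·(12,1) + (1,0)
step 2: (25, 2)  from 1·(13,1) + (12,1)
step 3: (88, 7)  from 3·(25,2) + (13,1)
step 4: (1081, 86)  from 12·(88,7) + (25,2)
step 5: (3331, 265)  from 3·(1081,86) + (88,7)
step 6: (4412, 351)  from 1·(3331,265) + (1081,86)
step 7: (7743, 616)  from 1·(4412,351) + (3331,265)
→ (7743, 616).  Check: 7743²=59954049, 158·616²=59954048, difference 1.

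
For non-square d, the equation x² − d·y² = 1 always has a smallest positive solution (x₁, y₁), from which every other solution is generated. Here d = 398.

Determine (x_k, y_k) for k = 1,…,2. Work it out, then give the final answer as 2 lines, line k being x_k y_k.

399 20
318401 15960

d=398: √d = [19; 1,18,1,38] (ℓ=4, even), read p_3/q_3
a_0=19:  p_0=19·1+0=19,  q_0=19·0+1=1
…
a_2=18:  p_2=18·20+19=379,  q_2=18·1+1=19
a_3=1:  p_3=1·379+20=399,  q_3=1·19+1=20
fundamental: x₁=399, y₁=20  (since 159201 − 398·400 = 1)
k=2:  x_2 = 399·399+398·20·20 = 318401,  y_2 = 399·20+20·399 = 15960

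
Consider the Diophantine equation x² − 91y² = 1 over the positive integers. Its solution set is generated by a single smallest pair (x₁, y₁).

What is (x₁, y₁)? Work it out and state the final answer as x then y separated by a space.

√91 = [9; 1,1,5,1,5,1,1,18, …], period ℓ=8 (even) → k=7
i=0: a=9 ⇒ p=9, q=1
i=1: a=1 ⇒ p=10, q=1
i=2: a=1 ⇒ p=19, q=2
i=3: a=5 ⇒ p=105, q=11
i=4: a=1 ⇒ p=124, q=13
i=5: a=5 ⇒ p=725, q=76
i=6: a=1 ⇒ p=849, q=89
i=7: a=1 ⇒ p=1574, q=165
fundamental: x₁=1574, y₁=165  (since 2477476 − 91·27225 = 1)

1574 165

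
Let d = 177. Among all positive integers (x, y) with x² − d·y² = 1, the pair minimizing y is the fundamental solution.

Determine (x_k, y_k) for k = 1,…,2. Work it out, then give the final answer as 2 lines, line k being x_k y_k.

√177 = [13; 3,3,2,8,2,3,3,26, …], period ℓ=8 (even) → k=7
k=0  a_k=13  p_k/q_k = 13/1
…
k=2  a_k=3  p_k/q_k = 133/10
…
k=4  a_k=8  p_k/q_k = 2581/194
k=5  a_k=2  p_k/q_k = 5468/411
k=6  a_k=3  p_k/q_k = 18985/1427
k=7  a_k=3  p_k/q_k = 62423/4692
→ (62423, 4692).  Check: 62423²=3896630929, 177·4692²=3896630928, difference 1.
(x_2, y_2) = (62423·62423 + 177·4692·4692, 62423·4692 + 4692·62423) = (7793261857, 585777432)

62423 4692
7793261857 585777432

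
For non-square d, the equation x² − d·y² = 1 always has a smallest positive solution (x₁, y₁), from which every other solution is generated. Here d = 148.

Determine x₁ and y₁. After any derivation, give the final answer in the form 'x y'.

73 6

√148 → a₀=12, period (6,24); ℓ=2 even so k=1
step 0: (12, 1)  from 12·(1,0) + (0,1)
step 1: (73, 6)  from 6·(12,1) + (1,0)
(x₁, y₁) = (73, 6);  73² − 148·6² = 1 ✓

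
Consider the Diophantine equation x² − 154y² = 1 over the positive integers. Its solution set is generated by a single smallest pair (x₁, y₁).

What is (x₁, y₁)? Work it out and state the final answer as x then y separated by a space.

√154 → a₀=12, period (2,2,3,1,2,1,3,2,2,24); ℓ=10 even so k=9
k=0  a_k=12  p_k/q_k = 12/1
k=1  a_k=2  p_k/q_k = 25/2
…
k=8  a_k=2  p_k/q_k = 8724/703
k=9  a_k=2  p_k/q_k = 21295/1716
→ (21295, 1716).  Check: 21295²=453477025, 154·1716²=453477024, difference 1.

21295 1716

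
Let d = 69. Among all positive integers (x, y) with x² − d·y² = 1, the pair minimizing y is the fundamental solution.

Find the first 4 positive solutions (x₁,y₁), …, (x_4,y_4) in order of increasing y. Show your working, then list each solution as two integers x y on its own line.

7775 936
120901249 14554800
1880014414175 226327139064
29234224019520001 3519386997890400

[8; 3,3,1,4,1,3,3,16] for √69; ℓ=8 ⇒ convergent index 7
step 0: (8, 1)  from 8·(1,0) + (0,1)
step 1: (25, 3)  from 3·(8,1) + (1,0)
…
step 3: (108, 13)  from 1·(83,10) + (25,3)
step 4: (515, 62)  from 4·(108,13) + (83,10)
step 5: (623, 75)  from 1·(515,62) + (108,13)
step 6: (2384, 287)  from 3·(623,75) + (515,62)
step 7: (7775, 936)  from 3·(2384,287) + (623,75)
(x₁, y₁) = (7775, 936);  7775² − 69·936² = 1 ✓
(7775+936√69)^2 = 120901249 + 14554800√69
(7775+936√69)^3 = 1880014414175 + 226327139064√69
(7775+936√69)^4 = 29234224019520001 + 3519386997890400√69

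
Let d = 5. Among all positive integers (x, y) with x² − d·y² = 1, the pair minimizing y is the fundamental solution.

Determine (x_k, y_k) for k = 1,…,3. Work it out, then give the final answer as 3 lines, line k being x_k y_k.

√5 = [2; 4, …], period ℓ=1 (odd) → k=1
i=0: a=2 ⇒ p=2, q=1
i=1: a=4 ⇒ p=9, q=4
→ (9, 4).  Check: 9²=81, 5·4²=80, difference 1.
(x_2, y_2) = (9·9 + 5·4·4, 9·4 + 4·9) = (161, 72)
(x_3, y_3) = (9·161 + 5·4·72, 9·72 + 4·161) = (2889, 1292)

9 4
161 72
2889 1292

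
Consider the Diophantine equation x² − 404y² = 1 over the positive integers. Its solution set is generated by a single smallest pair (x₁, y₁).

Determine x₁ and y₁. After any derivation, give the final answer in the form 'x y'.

√404 = [20; 10,40, …], period ℓ=2 (even) → k=1
a_0=20:  p_0=20·1+0=20,  q_0=20·0+1=1
a_1=10:  p_1=10·20+1=201,  q_1=10·1+0=10
fundamental: x₁=201, y₁=10  (since 40401 − 404·100 = 1)

201 10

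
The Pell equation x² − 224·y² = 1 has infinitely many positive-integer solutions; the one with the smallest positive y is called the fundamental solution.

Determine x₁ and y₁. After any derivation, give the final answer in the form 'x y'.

15 1

√224 → a₀=14, period (1,28); ℓ=2 even so k=1
step 0: (14, 1)  from 14·(1,0) + (0,1)
step 1: (15, 1)  from 1·(14,1) + (1,0)
→ (15, 1).  Check: 15²=225, 224·1²=224, difference 1.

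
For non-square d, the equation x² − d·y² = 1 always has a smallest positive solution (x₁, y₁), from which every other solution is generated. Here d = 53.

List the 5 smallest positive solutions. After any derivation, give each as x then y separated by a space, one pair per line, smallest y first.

66249 9100
8777860001 1205731800
1163048894346249 159757052027300
154101652394311440001 21167489878307463600
20418160737778428282906249 2804650073736225260045500

[7; 3,1,1,3,14] for √53; ℓ=5 ⇒ convergent index 9
i=0: a=7 ⇒ p=7, q=1
…
i=6: a=3 ⇒ p=7979, q=1096
…
i=8: a=1 ⇒ p=18557, q=2549
i=9: a=3 ⇒ p=66249, q=9100
(x₁, y₁) = (66249, 9100);  66249² − 53·9100² = 1 ✓
(x_2, y_2) = (66249·66249 + 53·9100·9100, 66249·9100 + 9100·66249) = (8777860001, 1205731800)
(x_3, y_3) = (66249·8777860001 + 53·9100·1205731800, 66249·1205731800 + 9100·8777860001) = (1163048894346249, 159757052027300)
(x_4, y_4) = (66249·1163048894346249 + 53·9100·159757052027300, 66249·159757052027300 + 9100·1163048894346249) = (154101652394311440001, 21167489878307463600)
(x_5, y_5) = (66249·154101652394311440001 + 53·9100·21167489878307463600, 66249·21167489878307463600 + 9100·154101652394311440001) = (20418160737778428282906249, 2804650073736225260045500)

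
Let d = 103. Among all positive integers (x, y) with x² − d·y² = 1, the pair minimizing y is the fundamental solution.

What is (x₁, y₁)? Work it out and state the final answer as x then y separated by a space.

√103 = [10; 6,1,2,1,1,9,1,1,2,1,6,20, …], period ℓ=12 (even) → k=11
a_0=10:  p_0=10·1+0=10,  q_0=10·0+1=1
…
a_10=1:  p_10=1·24266+9611=33877,  q_10=1·2391+947=3338
a_11=6:  p_11=6·33877+24266=227528,  q_11=6·3338+2391=22419
→ (227528, 22419).  Check: 227528²=51768990784, 103·22419²=51768990783, difference 1.

227528 22419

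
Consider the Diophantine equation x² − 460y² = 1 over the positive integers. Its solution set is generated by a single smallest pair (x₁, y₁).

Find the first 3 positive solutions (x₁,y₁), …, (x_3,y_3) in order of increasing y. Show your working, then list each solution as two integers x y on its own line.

2535751 118230
12860066268001 599603681460
65219851798297071751 3040891269731634690

d=460: √d = [21; 2,4,3,1,2,10,2,1,3,4,2,42] (ℓ=12, even), read p_11/q_11
k=0  a_k=21  p_k/q_k = 21/1
k=1  a_k=2  p_k/q_k = 43/2
k=2  a_k=4  p_k/q_k = 193/9
k=3  a_k=3  p_k/q_k = 622/29
k=4  a_k=1  p_k/q_k = 815/38
…
k=6  a_k=10  p_k/q_k = 23335/1088
k=7  a_k=2  p_k/q_k = 48922/2281
…
k=10  a_k=4  p_k/q_k = 1135029/52921
k=11  a_k=2  p_k/q_k = 2535751/118230
(x₁, y₁) = (2535751, 118230);  2535751² − 460·118230² = 1 ✓
k=2:  x_2 = 2535751·2535751+460·118230·118230 = 12860066268001,  y_2 = 2535751·118230+118230·2535751 = 599603681460
k=3:  x_3 = 2535751·12860066268001+460·118230·599603681460 = 65219851798297071751,  y_3 = 2535751·599603681460+118230·12860066268001 = 3040891269731634690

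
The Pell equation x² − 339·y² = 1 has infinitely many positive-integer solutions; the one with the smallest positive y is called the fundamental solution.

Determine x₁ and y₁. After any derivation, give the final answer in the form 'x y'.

d=339: √d = [18; 2,2,2,1,17,1,2,2,2,36] (ℓ=10, even), read p_9/q_9
step 0: (18, 1)  from 18·(1,0) + (0,1)
…
step 3: (221, 12)  from 2·(92,5) + (37,2)
step 4: (313, 17)  from 1·(221,12) + (92,5)
step 5: (5542, 301)  from 17·(313,17) + (221,12)
step 6: (5855, 318)  from 1·(5542,301) + (313,17)
step 7: (17252, 937)  from 2·(5855,318) + (5542,301)
step 8: (40359, 2192)  from 2·(17252,937) + (5855,318)
step 9: (97970, 5321)  from 2·(40359,2192) + (17252,937)
(x₁, y₁) = (97970, 5321);  97970² − 339·5321² = 1 ✓

97970 5321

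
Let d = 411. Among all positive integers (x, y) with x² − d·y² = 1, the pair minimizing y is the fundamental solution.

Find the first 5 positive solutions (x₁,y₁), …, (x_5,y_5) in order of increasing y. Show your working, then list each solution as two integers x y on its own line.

[20; 3,1,1,1,19,1,1,1,3,40] for √411; ℓ=10 ⇒ convergent index 9
a_0=20:  p_0=20·1+0=20,  q_0=20·0+1=1
…
a_7=1:  p_7=1·4602+4379=8981,  q_7=1·227+216=443
a_8=1:  p_8=1·8981+4602=13583,  q_8=1·443+227=670
a_9=3:  p_9=3·13583+8981=49730,  q_9=3·670+443=2453
(x₁, y₁) = (49730, 2453);  49730² − 411·2453² = 1 ✓
k=2:  x_2 = 49730·49730+411·2453·2453 = 4946145799,  y_2 = 49730·2453+2453·49730 = 243975380
k=3:  x_3 = 49730·4946145799+411·2453·243975380 = 491943661118810,  y_3 = 49730·243975380+2453·4946145799 = 24265791292347
k=4:  x_4 = 49730·491943661118810+411·2453·24265791292347 = 48928716529930696801,  y_4 = 49730·24265791292347+2453·491943661118810 = 2413475601692857240
k=5:  x_5 = 49730·48928716529930696801+411·2453·2413475601692857240 = 4866450145574963442708650,  y_5 = 49730·2413475601692857240+2453·48928716529930696801 = 240044283320105789798053

49730 2453
4946145799 243975380
491943661118810 24265791292347
48928716529930696801 2413475601692857240
4866450145574963442708650 240044283320105789798053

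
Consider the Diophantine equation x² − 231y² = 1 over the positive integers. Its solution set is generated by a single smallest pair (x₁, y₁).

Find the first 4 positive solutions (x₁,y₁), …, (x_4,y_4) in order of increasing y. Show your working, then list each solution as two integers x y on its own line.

√231 → a₀=15, period (5,30); ℓ=2 even so k=1
a_0=15:  p_0=15·1+0=15,  q_0=15·0+1=1
a_1=5:  p_1=5·15+1=76,  q_1=5·1+0=5
→ (76, 5).  Check: 76²=5776, 231·5²=5775, difference 1.
(76+5√231)^2 = 11551 + 760√231
(76+5√231)^3 = 1755676 + 115515√231
(76+5√231)^4 = 266851201 + 17557520√231

76 5
11551 760
1755676 115515
266851201 17557520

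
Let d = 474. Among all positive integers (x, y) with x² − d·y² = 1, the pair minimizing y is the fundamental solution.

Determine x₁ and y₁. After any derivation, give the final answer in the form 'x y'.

193549 8890

√474 → a₀=21, period (1,3,2,1,1,…,3,1,42); ℓ=14 even so k=13
step 0: (21, 1)  from 21·(1,0) + (0,1)
…
step 2: (87, 4)  from 3·(22,1) + (21,1)
…
step 7: (5051, 232)  from 6·(762,35) + (479,22)
…
step 12: (149331, 6859)  from 3·(44218,2031) + (16677,766)
step 13: (193549, 8890)  from 1·(149331,6859) + (44218,2031)
→ (193549, 8890).  Check: 193549²=37461215401, 474·8890²=37461215400, difference 1.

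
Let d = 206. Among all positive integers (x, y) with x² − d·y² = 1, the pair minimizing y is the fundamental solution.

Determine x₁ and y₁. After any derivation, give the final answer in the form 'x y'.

[14; 2,1,5,14,5,1,2,28] for √206; ℓ=8 ⇒ convergent index 7
a_0=14:  p_0=14·1+0=14,  q_0=14·0+1=1
a_1=2:  p_1=2·14+1=29,  q_1=2·1+0=2
a_2=1:  p_2=1·29+14=43,  q_2=1·2+1=3
a_3=5:  p_3=5·43+29=244,  q_3=5·3+2=17
…
a_5=5:  p_5=5·3459+244=17539,  q_5=5·241+17=1222
a_6=1:  p_6=1·17539+3459=20998,  q_6=1·1222+241=1463
a_7=2:  p_7=2·20998+17539=59535,  q_7=2·1463+1222=4148
→ (59535, 4148).  Check: 59535²=3544416225, 206·4148²=3544416224, difference 1.

59535 4148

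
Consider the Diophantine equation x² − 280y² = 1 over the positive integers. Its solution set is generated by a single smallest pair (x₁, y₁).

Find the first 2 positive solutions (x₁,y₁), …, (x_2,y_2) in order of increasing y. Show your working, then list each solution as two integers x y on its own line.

√280 → a₀=16, period (1,2,1,2,1,32); ℓ=6 even so k=5
k=0  a_k=16  p_k/q_k = 16/1
…
k=3  a_k=1  p_k/q_k = 67/4
k=4  a_k=2  p_k/q_k = 184/11
k=5  a_k=1  p_k/q_k = 251/15
→ (251, 15).  Check: 251²=63001, 280·15²=63000, difference 1.
n=2: (251,15)∘(251,15) = (251·251+280·15·15, 251·15+15·251) = (126001,7530)

251 15
126001 7530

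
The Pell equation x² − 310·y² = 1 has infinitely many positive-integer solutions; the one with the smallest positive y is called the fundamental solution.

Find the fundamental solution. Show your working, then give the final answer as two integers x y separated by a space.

d=310: √d = [17; 1,1,1,1,5,…,1,1,34] (ℓ=16, even), read p_15/q_15
step 0: (17, 1)  from 17·(1,0) + (0,1)
…
step 5: (493, 28)  from 5·(88,5) + (53,3)
…
step 7: (2060, 117)  from 1·(1567,89) + (493,28)
…
step 9: (7747, 440)  from 1·(5687,323) + (2060,117)
step 10: (28928, 1643)  from 3·(7747,440) + (5687,323)
…
step 13: (333702, 18953)  from 1·(181315,10298) + (152387,8655)
step 14: (515017, 29251)  from 1·(333702,18953) + (181315,10298)
step 15: (848719, 48204)  from 1·(515017,29251) + (333702,18953)
→ (848719, 48204).  Check: 848719²=720323940961, 310·48204²=720323940960, difference 1.

848719 48204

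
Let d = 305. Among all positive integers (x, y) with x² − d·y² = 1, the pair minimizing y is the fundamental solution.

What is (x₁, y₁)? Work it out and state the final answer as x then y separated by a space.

[17; 2,6,2,34] for √305; ℓ=4 ⇒ convergent index 3
i=0: a=17 ⇒ p=17, q=1
i=1: a=2 ⇒ p=35, q=2
i=2: a=6 ⇒ p=227, q=13
i=3: a=2 ⇒ p=489, q=28
fundamental: x₁=489, y₁=28  (since 239121 − 305·784 = 1)

489 28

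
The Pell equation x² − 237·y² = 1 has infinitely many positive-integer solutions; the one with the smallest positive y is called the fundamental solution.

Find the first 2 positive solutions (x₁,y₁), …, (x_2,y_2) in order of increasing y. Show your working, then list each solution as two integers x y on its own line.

√237 = [15; 2,1,1,7,10,7,1,1,2,30, …], period ℓ=10 (even) → k=9
i=0: a=15 ⇒ p=15, q=1
…
i=2: a=1 ⇒ p=46, q=3
…
i=6: a=7 ⇒ p=42074, q=2733
…
i=8: a=1 ⇒ p=90075, q=5851
i=9: a=2 ⇒ p=228151, q=14820
→ (228151, 14820).  Check: 228151²=52052878801, 237·14820²=52052878800, difference 1.
n=2: (228151,14820)∘(228151,14820) = (228151·228151+237·14820·14820, 228151·14820+14820·228151) = (104105757601,6762395640)

228151 14820
104105757601 6762395640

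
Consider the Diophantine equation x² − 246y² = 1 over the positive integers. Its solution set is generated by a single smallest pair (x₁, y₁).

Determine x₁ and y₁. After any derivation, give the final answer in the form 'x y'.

88805 5662

√246 = [15; 1,2,5,1,14,1,5,2,1,30, …], period ℓ=10 (even) → k=9
step 0: (15, 1)  from 15·(1,0) + (0,1)
…
step 2: (47, 3)  from 2·(16,1) + (15,1)
step 3: (251, 16)  from 5·(47,3) + (16,1)
…
step 5: (4423, 282)  from 14·(298,19) + (251,16)
…
step 8: (60777, 3875)  from 2·(28028,1787) + (4721,301)
step 9: (88805, 5662)  from 1·(60777,3875) + (28028,1787)
fundamental: x₁=88805, y₁=5662  (since 7886328025 − 246·32058244 = 1)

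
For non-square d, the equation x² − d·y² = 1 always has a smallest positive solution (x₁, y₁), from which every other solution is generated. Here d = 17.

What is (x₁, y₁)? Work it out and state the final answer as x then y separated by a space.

√17 → a₀=4, period (8); ℓ=1 odd so k=1
i=0: a=4 ⇒ p=4, q=1
i=1: a=8 ⇒ p=33, q=8
→ (33, 8).  Check: 33²=1089, 17·8²=1088, difference 1.

33 8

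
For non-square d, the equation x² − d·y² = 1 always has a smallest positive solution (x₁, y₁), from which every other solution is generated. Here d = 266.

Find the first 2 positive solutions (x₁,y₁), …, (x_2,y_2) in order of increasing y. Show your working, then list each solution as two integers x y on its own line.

d=266: √d = [16; 3,4,3,32] (ℓ=4, even), read p_3/q_3
i=0: a=16 ⇒ p=16, q=1
i=1: a=3 ⇒ p=49, q=3
i=2: a=4 ⇒ p=212, q=13
i=3: a=3 ⇒ p=685, q=42
(x₁, y₁) = (685, 42);  685² − 266·42² = 1 ✓
n=2: (685,42)∘(685,42) = (685·685+266·42·42, 685·42+42·685) = (938449,57540)

685 42
938449 57540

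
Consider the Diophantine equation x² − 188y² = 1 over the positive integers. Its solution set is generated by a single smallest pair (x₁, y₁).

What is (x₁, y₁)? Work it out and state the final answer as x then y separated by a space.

4607 336

√188 → a₀=13, period (1,2,2,6,2,2,1,26); ℓ=8 even so k=7
step 0: (13, 1)  from 13·(1,0) + (0,1)
step 1: (14, 1)  from 1·(13,1) + (1,0)
step 2: (41, 3)  from 2·(14,1) + (13,1)
…
step 4: (617, 45)  from 6·(96,7) + (41,3)
…
step 6: (3277, 239)  from 2·(1330,97) + (617,45)
step 7: (4607, 336)  from 1·(3277,239) + (1330,97)
fundamental: x₁=4607, y₁=336  (since 21224449 − 188·112896 = 1)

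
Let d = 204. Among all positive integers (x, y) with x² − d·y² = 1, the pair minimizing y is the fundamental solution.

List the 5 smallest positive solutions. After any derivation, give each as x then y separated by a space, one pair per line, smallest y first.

[14; 3,1,1,6,1,1,3,28] for √204; ℓ=8 ⇒ convergent index 7
i=0: a=14 ⇒ p=14, q=1
…
i=3: a=1 ⇒ p=100, q=7
i=4: a=6 ⇒ p=657, q=46
…
i=6: a=1 ⇒ p=1414, q=99
i=7: a=3 ⇒ p=4999, q=350
→ (4999, 350).  Check: 4999²=24990001, 204·350²=24990000, difference 1.
n=2: (4999,350)∘(4999,350) = (4999·4999+204·350·350, 4999·350+350·4999) = (49980001,3499300)
n=3: (49980001,3499300)∘(4999,350) = (4999·49980001+204·350·3499300, 4999·3499300+350·49980001) = (499700044999,34986001050)
n=4: (499700044999,34986001050)∘(4999,350) = (4999·499700044999+204·350·34986001050, 4999·34986001050+350·499700044999) = (4996000999920001,349790034998600)
n=5: (4996000999920001,349790034998600)∘(4999,350) = (4999·4996000999920001+204·350·349790034998600, 4999·349790034998600+350·4996000999920001) = (49950017497500124999,3497200734930001750)

4999 350
49980001 3499300
499700044999 34986001050
4996000999920001 349790034998600
49950017497500124999 3497200734930001750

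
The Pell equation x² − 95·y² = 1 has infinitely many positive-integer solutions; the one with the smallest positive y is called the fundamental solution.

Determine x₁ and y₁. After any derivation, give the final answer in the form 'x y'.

39 4

√95 → a₀=9, period (1,2,1,18); ℓ=4 even so k=3
i=0: a=9 ⇒ p=9, q=1
i=1: a=1 ⇒ p=10, q=1
i=2: a=2 ⇒ p=29, q=3
i=3: a=1 ⇒ p=39, q=4
fundamental: x₁=39, y₁=4  (since 1521 − 95·16 = 1)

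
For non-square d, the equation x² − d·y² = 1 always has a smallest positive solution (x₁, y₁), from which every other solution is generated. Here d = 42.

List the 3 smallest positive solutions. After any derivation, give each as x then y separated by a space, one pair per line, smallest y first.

13 2
337 52
8749 1350

√42 = [6; 2,12, …], period ℓ=2 (even) → k=1
k=0  a_k=6  p_k/q_k = 6/1
k=1  a_k=2  p_k/q_k = 13/2
(x₁, y₁) = (13, 2);  13² − 42·2² = 1 ✓
(13+2√42)^2 = 337 + 52√42
(13+2√42)^3 = 8749 + 1350√42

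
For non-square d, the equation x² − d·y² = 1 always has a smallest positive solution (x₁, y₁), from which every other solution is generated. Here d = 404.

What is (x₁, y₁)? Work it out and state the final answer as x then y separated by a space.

d=404: √d = [20; 10,40] (ℓ=2, even), read p_1/q_1
i=0: a=20 ⇒ p=20, q=1
i=1: a=10 ⇒ p=201, q=10
→ (201, 10).  Check: 201²=40401, 404·10²=40400, difference 1.

201 10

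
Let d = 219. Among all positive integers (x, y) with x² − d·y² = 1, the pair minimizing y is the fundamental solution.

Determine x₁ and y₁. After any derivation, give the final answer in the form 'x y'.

√219 → a₀=14, period (1,3,1,28); ℓ=4 even so k=3
a_0=14:  p_0=14·1+0=14,  q_0=14·0+1=1
a_1=1:  p_1=1·14+1=15,  q_1=1·1+0=1
a_2=3:  p_2=3·15+14=59,  q_2=3·1+1=4
a_3=1:  p_3=1·59+15=74,  q_3=1·4+1=5
→ (74, 5).  Check: 74²=5476, 219·5²=5475, difference 1.

74 5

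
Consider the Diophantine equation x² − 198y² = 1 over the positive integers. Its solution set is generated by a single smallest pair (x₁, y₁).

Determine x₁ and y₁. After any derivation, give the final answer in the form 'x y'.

197 14

√198 = [14; 14,28, …], period ℓ=2 (even) → k=1
i=0: a=14 ⇒ p=14, q=1
i=1: a=14 ⇒ p=197, q=14
→ (197, 14).  Check: 197²=38809, 198·14²=38808, difference 1.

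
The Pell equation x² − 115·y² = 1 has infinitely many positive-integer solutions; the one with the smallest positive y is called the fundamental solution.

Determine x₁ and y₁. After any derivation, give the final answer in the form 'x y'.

1126 105

√115 = [10; 1,2,1,1,1,1,1,2,1,20, …], period ℓ=10 (even) → k=9
k=0  a_k=10  p_k/q_k = 10/1
…
k=2  a_k=2  p_k/q_k = 32/3
k=3  a_k=1  p_k/q_k = 43/4
…
k=6  a_k=1  p_k/q_k = 193/18
k=7  a_k=1  p_k/q_k = 311/29
k=8  a_k=2  p_k/q_k = 815/76
k=9  a_k=1  p_k/q_k = 1126/105
(x₁, y₁) = (1126, 105);  1126² − 115·105² = 1 ✓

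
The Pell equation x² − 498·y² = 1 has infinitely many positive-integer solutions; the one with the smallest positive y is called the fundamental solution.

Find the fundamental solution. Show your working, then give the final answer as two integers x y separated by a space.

179777 8056

√498 → a₀=22, period (3,6,22,6,3,44); ℓ=6 even so k=5
step 0: (22, 1)  from 22·(1,0) + (0,1)
step 1: (67, 3)  from 3·(22,1) + (1,0)
…
step 3: (9395, 421)  from 22·(424,19) + (67,3)
step 4: (56794, 2545)  from 6·(9395,421) + (424,19)
step 5: (179777, 8056)  from 3·(56794,2545) + (9395,421)
(x₁, y₁) = (179777, 8056);  179777² − 498·8056² = 1 ✓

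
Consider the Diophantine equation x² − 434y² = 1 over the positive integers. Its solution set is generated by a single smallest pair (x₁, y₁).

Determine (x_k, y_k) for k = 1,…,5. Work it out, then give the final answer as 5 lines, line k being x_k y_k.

125 6
31249 1500
7812125 374994
1953000001 93747000
488242188125 23436375006

√434 = [20; 1,4,1,40, …], period ℓ=4 (even) → k=3
step 0: (20, 1)  from 20·(1,0) + (0,1)
step 1: (21, 1)  from 1·(20,1) + (1,0)
step 2: (104, 5)  from 4·(21,1) + (20,1)
step 3: (125, 6)  from 1·(104,5) + (21,1)
→ (125, 6).  Check: 125²=15625, 434·6²=15624, difference 1.
(125+6√434)^2 = 31249 + 1500√434
(125+6√434)^3 = 7812125 + 374994√434
(125+6√434)^4 = 1953000001 + 93747000√434
(125+6√434)^5 = 488242188125 + 23436375006√434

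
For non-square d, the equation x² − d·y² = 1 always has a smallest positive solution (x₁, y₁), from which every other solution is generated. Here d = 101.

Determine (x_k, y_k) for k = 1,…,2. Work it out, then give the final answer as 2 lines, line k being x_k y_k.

201 20
80801 8040

d=101: √d = [10; 20] (ℓ=1, odd), read p_1/q_1
step 0: (10, 1)  from 10·(1,0) + (0,1)
step 1: (201, 20)  from 20·(10,1) + (1,0)
fundamental: x₁=201, y₁=20  (since 40401 − 101·400 = 1)
(x_2, y_2) = (201·201 + 101·20·20, 201·20 + 20·201) = (80801, 8040)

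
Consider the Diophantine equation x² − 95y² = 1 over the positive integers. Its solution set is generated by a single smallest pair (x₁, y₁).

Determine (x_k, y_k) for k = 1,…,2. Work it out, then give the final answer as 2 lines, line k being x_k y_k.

39 4
3041 312

√95 = [9; 1,2,1,18, …], period ℓ=4 (even) → k=3
a_0=9:  p_0=9·1+0=9,  q_0=9·0+1=1
a_1=1:  p_1=1·9+1=10,  q_1=1·1+0=1
a_2=2:  p_2=2·10+9=29,  q_2=2·1+1=3
a_3=1:  p_3=1·29+10=39,  q_3=1·3+1=4
→ (39, 4).  Check: 39²=1521, 95·4²=1520, difference 1.
(x_2, y_2) = (39·39 + 95·4·4, 39·4 + 4·39) = (3041, 312)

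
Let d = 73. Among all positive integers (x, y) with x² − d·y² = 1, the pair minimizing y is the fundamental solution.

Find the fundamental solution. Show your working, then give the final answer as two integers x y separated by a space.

2281249 267000

[8; 1,1,5,5,1,1,16] for √73; ℓ=7 ⇒ convergent index 13
step 0: (8, 1)  from 8·(1,0) + (0,1)
step 1: (9, 1)  from 1·(8,1) + (1,0)
step 2: (17, 2)  from 1·(9,1) + (8,1)
step 3: (94, 11)  from 5·(17,2) + (9,1)
step 4: (487, 57)  from 5·(94,11) + (17,2)
step 5: (581, 68)  from 1·(487,57) + (94,11)
step 6: (1068, 125)  from 1·(581,68) + (487,57)
…
step 8: (18737, 2193)  from 1·(17669,2068) + (1068,125)
step 9: (36406, 4261)  from 1·(18737,2193) + (17669,2068)
…
step 11: (1040241, 121751)  from 5·(200767,23498) + (36406,4261)
step 12: (1241008, 145249)  from 1·(1040241,121751) + (200767,23498)
step 13: (2281249, 267000)  from 1·(1241008,145249) + (1040241,121751)
(x₁, y₁) = (2281249, 267000);  2281249² − 73·267000² = 1 ✓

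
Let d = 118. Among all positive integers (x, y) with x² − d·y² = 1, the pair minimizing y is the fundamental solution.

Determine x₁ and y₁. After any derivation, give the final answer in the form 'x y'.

306917 28254

√118 = [10; 1,6,3,2,10,2,3,6,1,20, …], period ℓ=10 (even) → k=9
step 0: (10, 1)  from 10·(1,0) + (0,1)
…
step 7: (42115, 3877)  from 3·(12112,1115) + (5779,532)
step 8: (264802, 24377)  from 6·(42115,3877) + (12112,1115)
step 9: (306917, 28254)  from 1·(264802,24377) + (42115,3877)
fundamental: x₁=306917, y₁=28254  (since 94198044889 − 118·798288516 = 1)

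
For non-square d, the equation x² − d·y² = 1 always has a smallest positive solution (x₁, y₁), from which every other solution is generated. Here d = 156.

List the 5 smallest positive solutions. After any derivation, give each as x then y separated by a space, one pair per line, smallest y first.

25 2
1249 100
62425 4998
3120001 249800
155937625 12485002

d=156: √d = [12; 2,24] (ℓ=2, even), read p_1/q_1
step 0: (12, 1)  from 12·(1,0) + (0,1)
step 1: (25, 2)  from 2·(12,1) + (1,0)
→ (25, 2).  Check: 25²=625, 156·2²=624, difference 1.
(x_2, y_2) = (25·25 + 156·2·2, 25·2 + 2·25) = (1249, 100)
(x_3, y_3) = (25·1249 + 156·2·100, 25·100 + 2·1249) = (62425, 4998)
(x_4, y_4) = (25·62425 + 156·2·4998, 25·4998 + 2·62425) = (3120001, 249800)
(x_5, y_5) = (25·3120001 + 156·2·249800, 25·249800 + 2·3120001) = (155937625, 12485002)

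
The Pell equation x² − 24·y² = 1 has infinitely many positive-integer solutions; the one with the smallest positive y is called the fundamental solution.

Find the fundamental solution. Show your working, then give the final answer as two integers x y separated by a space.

d=24: √d = [4; 1,8] (ℓ=2, even), read p_1/q_1
i=0: a=4 ⇒ p=4, q=1
i=1: a=1 ⇒ p=5, q=1
fundamental: x₁=5, y₁=1  (since 25 − 24·1 = 1)

5 1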